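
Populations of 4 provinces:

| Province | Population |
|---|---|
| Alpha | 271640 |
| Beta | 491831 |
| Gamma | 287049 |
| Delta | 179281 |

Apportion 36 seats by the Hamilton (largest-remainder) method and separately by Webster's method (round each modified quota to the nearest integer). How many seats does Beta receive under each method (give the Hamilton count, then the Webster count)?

14 and 15

Hamilton: Alpha 8, Beta 14, Gamma 9, Delta 5.
Webster: Alpha 8, Beta 15, Gamma 8, Delta 5.
Beta gets 14 under Hamilton and 15 under Webster.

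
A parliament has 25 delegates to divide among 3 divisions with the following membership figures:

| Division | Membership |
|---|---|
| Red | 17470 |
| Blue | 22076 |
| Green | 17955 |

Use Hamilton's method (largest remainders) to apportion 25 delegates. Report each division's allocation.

Red=7, Blue=10, Green=8

The standard divisor is 57501/25 ≈ 2300.04.
Standard quotas: Red 7.5955, Blue 9.5981, Green 7.8064.
Lower quotas: Red 7, Blue 9, Green 7 (sum 23, leaving 2 seats).
Remainders in descending order: Green 0.8064, Blue 0.5981, Red 0.5955.
The surplus seats go to Green, Blue.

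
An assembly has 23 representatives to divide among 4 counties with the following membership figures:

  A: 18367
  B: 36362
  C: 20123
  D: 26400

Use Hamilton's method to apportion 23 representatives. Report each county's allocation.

A=4, B=8, C=5, D=6

Standard divisor: 101252 ÷ 23 ≈ 4402.261.
Standard quotas: A 4.1722, B 8.2598, C 4.5711, D 5.9969.
Lower quotas: A 4, B 8, C 4, D 5 (sum 21, leaving 2 seats).
Remainders in descending order: D 0.9969, C 0.5711, B 0.2598, A 0.1722.
Largest remainders: D, C receive the extra seats.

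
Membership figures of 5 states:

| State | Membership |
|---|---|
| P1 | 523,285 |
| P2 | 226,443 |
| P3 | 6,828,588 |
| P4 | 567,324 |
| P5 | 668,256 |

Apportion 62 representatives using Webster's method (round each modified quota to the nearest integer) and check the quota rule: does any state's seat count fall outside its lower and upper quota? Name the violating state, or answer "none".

P3

Standard quotas: P1 3.681, P2 1.593, P3 48.035, P4 3.991, P5 4.701.
Webster allocation: P1 4, P2 2, P3 47, P4 4, P5 5.
P3 has quota 48.035 (lower 48, upper 49) but receives 47 — outside the quota interval.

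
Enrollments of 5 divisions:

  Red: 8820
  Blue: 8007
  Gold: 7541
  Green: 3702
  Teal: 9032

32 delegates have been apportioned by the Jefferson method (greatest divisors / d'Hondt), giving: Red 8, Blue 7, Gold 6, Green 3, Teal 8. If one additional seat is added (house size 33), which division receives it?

Gold

Priority for the next seat is population ÷ (current seats + 1).
Priorities: Red 980.000, Blue 1000.875, Gold 1077.286, Green 925.500, Teal 1003.556.
Highest priority: Gold.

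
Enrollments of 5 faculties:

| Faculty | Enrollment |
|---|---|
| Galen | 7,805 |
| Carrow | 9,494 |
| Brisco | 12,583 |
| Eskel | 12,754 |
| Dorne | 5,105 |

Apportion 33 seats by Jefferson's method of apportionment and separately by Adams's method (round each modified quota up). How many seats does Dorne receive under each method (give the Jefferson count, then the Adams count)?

3 and 4

Jefferson: Galen 5, Carrow 7, Brisco 9, Eskel 9, Dorne 3.
Adams: Galen 5, Carrow 7, Brisco 8, Eskel 9, Dorne 4.
Dorne gets 3 under Jefferson and 4 under Adams.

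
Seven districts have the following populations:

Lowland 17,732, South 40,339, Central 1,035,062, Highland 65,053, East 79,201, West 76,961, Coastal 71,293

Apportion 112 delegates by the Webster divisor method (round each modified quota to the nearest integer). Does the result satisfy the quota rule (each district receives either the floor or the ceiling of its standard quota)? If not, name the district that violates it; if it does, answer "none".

Standard quotas: Lowland 1.433, South 3.261, Central 83.663, Highland 5.258, East 6.402, West 6.221, Coastal 5.763.
Webster allocation: Lowland 1, South 3, Central 85, Highland 5, East 6, West 6, Coastal 6.
Central has quota 83.663 (lower 83, upper 84) but receives 85 — outside the quota interval.

Central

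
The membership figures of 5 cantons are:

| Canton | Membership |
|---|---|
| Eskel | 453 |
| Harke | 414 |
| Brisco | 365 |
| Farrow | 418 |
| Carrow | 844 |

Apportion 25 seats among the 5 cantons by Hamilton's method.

Eskel=5, Harke=4, Brisco=4, Farrow=4, Carrow=8

Total 2494; standard divisor 2494/25 ≈ 99.76.
Standard quotas: Eskel 4.541, Harke 4.150, Brisco 3.659, Farrow 4.190, Carrow 8.460.
Lower quotas: Eskel 4, Harke 4, Brisco 3, Farrow 4, Carrow 8 (sum 23, leaving 2 seats).
Remainders in descending order: Brisco 0.659, Eskel 0.541, Carrow 0.460, Farrow 0.190, Harke 0.150.
Largest remainders: Brisco, Eskel receive the extra seats.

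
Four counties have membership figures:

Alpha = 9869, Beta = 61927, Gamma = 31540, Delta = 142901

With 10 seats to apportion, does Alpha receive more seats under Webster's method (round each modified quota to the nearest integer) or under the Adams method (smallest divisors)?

Adams

Webster: Alpha 0, Beta 3, Gamma 1, Delta 6.
Adams: Alpha 1, Beta 2, Gamma 2, Delta 5.
Alpha gets 0 under Webster and 1 under Adams.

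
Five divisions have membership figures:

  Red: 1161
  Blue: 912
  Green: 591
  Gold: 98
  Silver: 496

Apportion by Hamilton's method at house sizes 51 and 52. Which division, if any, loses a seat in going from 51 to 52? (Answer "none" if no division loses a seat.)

none

At 51 seats: Red 18, Blue 14, Green 9, Gold 2, Silver 8.
At 52 seats: Red 18, Blue 15, Green 9, Gold 2, Silver 8.
No division's allocation decreased.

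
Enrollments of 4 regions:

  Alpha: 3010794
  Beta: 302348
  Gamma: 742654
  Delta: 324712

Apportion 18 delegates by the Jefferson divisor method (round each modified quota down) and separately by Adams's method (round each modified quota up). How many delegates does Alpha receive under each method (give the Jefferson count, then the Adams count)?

Jefferson: Alpha 13, Beta 1, Gamma 3, Delta 1.
Adams: Alpha 11, Beta 2, Gamma 3, Delta 2.
Alpha gets 13 under Jefferson and 11 under Adams.

13 and 11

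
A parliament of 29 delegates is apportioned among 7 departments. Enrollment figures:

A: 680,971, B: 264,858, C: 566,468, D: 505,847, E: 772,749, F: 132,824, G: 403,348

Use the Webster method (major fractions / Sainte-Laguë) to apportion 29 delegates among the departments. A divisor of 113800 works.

With modified divisor 113800: modified quotas A 5.984, B 2.327, C 4.978, D 4.445, E 6.790, F 1.167, G 3.544.
Rounding to the nearest integer: A 6, B 2, C 5, D 4, E 7, F 1, G 4 (total 29).

A 6, B 2, C 5, D 4, E 7, F 1, G 4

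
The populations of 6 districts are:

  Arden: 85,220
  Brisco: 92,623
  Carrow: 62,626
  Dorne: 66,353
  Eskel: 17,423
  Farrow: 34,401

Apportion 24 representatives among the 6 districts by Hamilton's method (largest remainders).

Arden=6; Brisco=6; Carrow=4; Dorne=5; Eskel=1; Farrow=2

Standard divisor: 358646 ÷ 24 ≈ 14943.583.
Standard quotas: Arden 5.7028, Brisco 6.1982, Carrow 4.1908, Dorne 4.4402, Eskel 1.1659, Farrow 2.3021.
Lower quotas: Arden 5, Brisco 6, Carrow 4, Dorne 4, Eskel 1, Farrow 2 (sum 22, leaving 2 seats).
Remainders in descending order: Arden 0.7028, Dorne 0.4402, Farrow 0.3021, Brisco 0.1982, Carrow 0.1908, Eskel 0.1659.
Largest remainders: Arden, Dorne receive the extra seats.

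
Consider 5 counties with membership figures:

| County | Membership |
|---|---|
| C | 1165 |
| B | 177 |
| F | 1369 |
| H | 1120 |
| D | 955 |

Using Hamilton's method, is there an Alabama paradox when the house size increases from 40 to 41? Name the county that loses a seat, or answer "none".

At 40 seats: C 10, B 2, F 11, H 9, D 8.
At 41 seats: C 10, B 1, F 12, H 10, D 8.
B drops from 2 to 1.

B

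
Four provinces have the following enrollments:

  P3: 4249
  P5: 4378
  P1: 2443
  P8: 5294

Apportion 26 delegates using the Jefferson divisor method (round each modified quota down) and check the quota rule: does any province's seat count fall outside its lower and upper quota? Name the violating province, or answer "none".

Standard quotas: P3 6.751, P5 6.956, P1 3.882, P8 8.411.
Jefferson allocation: P3 7, P5 7, P1 4, P8 8.
Every allocation lies between the lower and upper quota.

none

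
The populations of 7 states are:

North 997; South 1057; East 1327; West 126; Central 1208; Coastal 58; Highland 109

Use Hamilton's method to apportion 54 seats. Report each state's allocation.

North 11, South 12, East 15, West 1, Central 13, Coastal 1, Highland 1

Total 4882; standard divisor 4882/54 ≈ 90.407.
Standard quotas: North 11.028, South 11.692, East 14.678, West 1.394, Central 13.362, Coastal 0.642, Highland 1.206.
Lower quotas: North 11, South 11, East 14, West 1, Central 13, Coastal 0, Highland 1 (sum 51, leaving 3 seats).
Remainders in descending order: South 0.692, East 0.678, Coastal 0.642, West 0.394, Central 0.362, Highland 0.206, North 0.028.
Largest remainders: South, East, Coastal receive the extra seats.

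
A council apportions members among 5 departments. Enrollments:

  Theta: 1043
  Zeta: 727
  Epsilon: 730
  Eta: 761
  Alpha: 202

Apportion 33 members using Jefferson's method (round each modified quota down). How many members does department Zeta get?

7

Standard divisor 3463/33 ≈ 104.939; standard quotas: Theta 9.939, Zeta 6.928, Epsilon 6.956, Eta 7.252, Alpha 1.925.
Rounding down gives 9, 6, 6, 7, 1 = 29 seats, so the divisor must be adjusted.
With modified divisor 100: modified quotas Theta 10.430, Zeta 7.270, Epsilon 7.300, Eta 7.610, Alpha 2.020.
Rounding down: Theta 10, Zeta 7, Epsilon 7, Eta 7, Alpha 2 (total 33).
Zeta receives 7.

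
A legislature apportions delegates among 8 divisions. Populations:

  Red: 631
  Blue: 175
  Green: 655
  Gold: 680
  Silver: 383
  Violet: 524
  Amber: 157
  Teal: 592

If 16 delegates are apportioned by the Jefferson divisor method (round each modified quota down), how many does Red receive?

Standard divisor 3797/16 ≈ 237.312; standard quotas: Red 2.659, Blue 0.737, Green 2.760, Gold 2.865, Silver 1.614, Violet 2.208, Amber 0.662, Teal 2.495.
Rounding down gives 2, 0, 2, 2, 1, 2, 0, 2 = 11 seats, so the divisor must be adjusted.
With modified divisor 180: modified quotas Red 3.506, Blue 0.972, Green 3.639, Gold 3.778, Silver 2.128, Violet 2.911, Amber 0.872, Teal 3.289.
Rounding down: Red 3, Blue 0, Green 3, Gold 3, Silver 2, Violet 2, Amber 0, Teal 3 (total 16).
Red receives 3.

3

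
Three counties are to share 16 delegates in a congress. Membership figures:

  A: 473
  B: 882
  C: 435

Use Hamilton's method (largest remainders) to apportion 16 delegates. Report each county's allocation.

The standard divisor is 1790/16 ≈ 111.875.
Standard quotas: A 4.228, B 7.884, C 3.888.
Lower quotas: A 4, B 7, C 3 (sum 14, leaving 2 seats).
Remainders in descending order: C 0.888, B 0.884, A 0.228.
The surplus seats go to C, B.

A 4, B 8, C 4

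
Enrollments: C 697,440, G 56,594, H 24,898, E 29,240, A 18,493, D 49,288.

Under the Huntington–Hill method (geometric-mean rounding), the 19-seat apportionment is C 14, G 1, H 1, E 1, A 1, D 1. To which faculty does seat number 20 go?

C

Priority for the next seat is population ÷ (√(s·(s+1))).
Priorities: C 48127.932, G 40018.001, H 17605.545, E 20675.802, A 13076.526, D 34851.879.
Highest priority: C.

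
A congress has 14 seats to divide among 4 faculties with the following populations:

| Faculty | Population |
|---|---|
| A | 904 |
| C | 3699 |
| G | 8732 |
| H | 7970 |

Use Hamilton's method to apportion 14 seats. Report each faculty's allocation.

A 1, C 2, G 6, H 5

Total 21305; standard divisor 21305/14 ≈ 1521.786.
Standard quotas: A 0.5940, C 2.4307, G 5.7380, H 5.2373.
Lower quotas: A 0, C 2, G 5, H 5 (sum 12, leaving 2 seats).
Remainders in descending order: G 0.7380, A 0.5940, C 0.4307, H 0.2373.
Largest remainders: G, A receive the extra seats.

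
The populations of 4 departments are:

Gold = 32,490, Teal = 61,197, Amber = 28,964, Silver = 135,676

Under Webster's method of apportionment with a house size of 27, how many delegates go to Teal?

7

Standard divisor 258327/27 ≈ 9567.667; standard quotas: Gold 3.396, Teal 6.396, Amber 3.027, Silver 14.181.
Rounding to the nearest integer gives 3, 6, 3, 14 = 26 seats, so the divisor must be adjusted.
With modified divisor 9386: modified quotas Gold 3.462, Teal 6.520, Amber 3.086, Silver 14.455.
Rounding to the nearest integer: Gold 3, Teal 7, Amber 3, Silver 14 (total 27).
Teal receives 7.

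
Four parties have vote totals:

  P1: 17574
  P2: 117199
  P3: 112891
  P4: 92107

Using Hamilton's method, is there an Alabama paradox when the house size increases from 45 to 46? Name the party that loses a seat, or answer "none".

At 45 seats: P1 2, P2 16, P3 15, P4 12.
At 46 seats: P1 2, P2 16, P3 15, P4 13.
No party's allocation decreased.

none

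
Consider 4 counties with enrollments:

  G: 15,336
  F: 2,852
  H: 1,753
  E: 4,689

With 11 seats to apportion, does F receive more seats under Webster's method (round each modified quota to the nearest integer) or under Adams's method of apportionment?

Webster: G 7, F 1, H 1, E 2.
Adams: G 6, F 2, H 1, E 2.
F gets 1 under Webster and 2 under Adams.

Adams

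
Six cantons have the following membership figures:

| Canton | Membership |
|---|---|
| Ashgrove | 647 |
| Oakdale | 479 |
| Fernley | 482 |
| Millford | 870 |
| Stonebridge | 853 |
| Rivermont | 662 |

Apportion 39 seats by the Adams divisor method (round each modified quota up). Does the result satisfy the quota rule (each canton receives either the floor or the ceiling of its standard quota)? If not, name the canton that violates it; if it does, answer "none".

Standard quotas: Ashgrove 6.319, Oakdale 4.678, Fernley 4.708, Millford 8.497, Stonebridge 8.331, Rivermont 6.466.
Adams allocation: Ashgrove 6, Oakdale 5, Fernley 5, Millford 8, Stonebridge 8, Rivermont 7.
Every allocation lies between the lower and upper quota.

none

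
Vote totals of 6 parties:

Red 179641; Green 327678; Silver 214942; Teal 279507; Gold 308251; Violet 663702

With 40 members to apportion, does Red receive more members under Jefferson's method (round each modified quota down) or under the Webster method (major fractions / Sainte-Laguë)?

Webster

Jefferson: Red 3, Green 7, Silver 4, Teal 6, Gold 6, Violet 14.
Webster: Red 4, Green 7, Silver 4, Teal 6, Gold 6, Violet 13.
Red gets 3 under Jefferson and 4 under Webster.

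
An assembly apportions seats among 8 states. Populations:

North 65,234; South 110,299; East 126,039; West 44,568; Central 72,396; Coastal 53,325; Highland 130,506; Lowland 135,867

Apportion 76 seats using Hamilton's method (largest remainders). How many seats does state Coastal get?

Total 738234; standard divisor 738234/76 ≈ 9713.605.
Standard quotas: North 6.7157, South 11.3551, East 12.9755, West 4.5882, Central 7.4531, Coastal 5.4897, Highland 13.4354, Lowland 13.9873.
Lower quotas: North 6, South 11, East 12, West 4, Central 7, Coastal 5, Highland 13, Lowland 13 (sum 71, leaving 5 seats).
Remainders in descending order: Lowland 0.9873, East 0.9755, North 0.7157, West 0.5882, Coastal 0.4897, Central 0.4531, Highland 0.4354, South 0.3551.
Largest remainders: Lowland, East, North, West, Coastal receive the extra seats.
Coastal receives 6.

6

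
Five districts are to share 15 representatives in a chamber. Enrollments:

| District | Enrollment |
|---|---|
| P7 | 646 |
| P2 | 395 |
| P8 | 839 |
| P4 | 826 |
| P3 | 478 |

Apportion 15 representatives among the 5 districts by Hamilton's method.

P7 3, P2 2, P8 4, P4 4, P3 2

The standard divisor is 3184/15 ≈ 212.267.
Standard quotas: P7 3.043, P2 1.861, P8 3.953, P4 3.891, P3 2.252.
Lower quotas: P7 3, P2 1, P8 3, P4 3, P3 2 (sum 12, leaving 3 seats).
Remainders in descending order: P8 0.953, P4 0.891, P2 0.861, P3 0.252, P7 0.043.
Largest remainders: P8, P4, P2 receive the extra seats.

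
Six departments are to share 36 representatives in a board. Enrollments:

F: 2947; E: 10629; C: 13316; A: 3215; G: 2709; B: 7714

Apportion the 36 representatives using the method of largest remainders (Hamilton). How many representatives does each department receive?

F 3, E 9, C 12, A 3, G 2, B 7

Total 40530; standard divisor 40530/36 ≈ 1125.833.
Standard quotas: F 2.6176, E 9.4410, C 11.8277, A 2.8557, G 2.4062, B 6.8518.
Lower quotas: F 2, E 9, C 11, A 2, G 2, B 6 (sum 32, leaving 4 seats).
Remainders in descending order: A 0.8557, B 0.8518, C 0.8277, F 0.6176, E 0.4410, G 0.4062.
The surplus seats go to A, B, C, F.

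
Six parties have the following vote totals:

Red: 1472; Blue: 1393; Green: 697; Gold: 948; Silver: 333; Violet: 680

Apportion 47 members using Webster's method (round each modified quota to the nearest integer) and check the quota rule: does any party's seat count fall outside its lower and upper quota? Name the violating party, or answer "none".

Standard quotas: Red 12.527, Blue 11.854, Green 5.931, Gold 8.067, Silver 2.834, Violet 5.787.
Webster allocation: Red 12, Blue 12, Green 6, Gold 8, Silver 3, Violet 6.
Every allocation lies between the lower and upper quota.

none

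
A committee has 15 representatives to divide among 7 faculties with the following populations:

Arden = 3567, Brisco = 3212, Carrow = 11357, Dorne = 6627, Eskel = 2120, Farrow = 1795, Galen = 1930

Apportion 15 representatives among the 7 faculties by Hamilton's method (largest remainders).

Standard divisor: 30608 ÷ 15 ≈ 2040.533.
Standard quotas: Arden 1.7481, Brisco 1.5741, Carrow 5.5657, Dorne 3.2477, Eskel 1.0389, Farrow 0.8797, Galen 0.9458.
Lower quotas: Arden 1, Brisco 1, Carrow 5, Dorne 3, Eskel 1, Farrow 0, Galen 0 (sum 11, leaving 4 seats).
Remainders in descending order: Galen 0.9458, Farrow 0.8797, Arden 0.7481, Brisco 0.5741, Carrow 0.5657, Dorne 0.2477, Eskel 0.0389.
Largest remainders: Galen, Farrow, Arden, Brisco receive the extra seats.

Arden=2, Brisco=2, Carrow=5, Dorne=3, Eskel=1, Farrow=1, Galen=1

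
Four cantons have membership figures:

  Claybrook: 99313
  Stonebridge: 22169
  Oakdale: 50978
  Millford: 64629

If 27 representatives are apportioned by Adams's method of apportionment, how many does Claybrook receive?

11

Standard divisor 237089/27 ≈ 8781.074; standard quotas: Claybrook 11.310, Stonebridge 2.525, Oakdale 5.805, Millford 7.360.
Rounding up gives 12, 3, 6, 8 = 29 seats, so the divisor must be adjusted.
With modified divisor 9600: modified quotas Claybrook 10.345, Stonebridge 2.309, Oakdale 5.310, Millford 6.732.
Rounding up: Claybrook 11, Stonebridge 3, Oakdale 6, Millford 7 (total 27).
Claybrook receives 11.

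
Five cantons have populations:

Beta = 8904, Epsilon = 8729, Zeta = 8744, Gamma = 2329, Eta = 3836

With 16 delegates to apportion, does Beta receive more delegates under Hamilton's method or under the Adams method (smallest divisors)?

Hamilton

Hamilton: Beta 5, Epsilon 4, Zeta 4, Gamma 1, Eta 2.
Adams: Beta 4, Epsilon 4, Zeta 4, Gamma 2, Eta 2.
Beta gets 5 under Hamilton and 4 under Adams.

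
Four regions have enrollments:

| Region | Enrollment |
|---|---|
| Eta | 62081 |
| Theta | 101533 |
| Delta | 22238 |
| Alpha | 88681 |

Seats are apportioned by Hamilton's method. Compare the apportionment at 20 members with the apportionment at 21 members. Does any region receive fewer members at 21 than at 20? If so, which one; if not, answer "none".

Delta

At 20 seats: Eta 5, Theta 7, Delta 2, Alpha 6.
At 21 seats: Eta 5, Theta 8, Delta 1, Alpha 7.
Delta drops from 2 to 1.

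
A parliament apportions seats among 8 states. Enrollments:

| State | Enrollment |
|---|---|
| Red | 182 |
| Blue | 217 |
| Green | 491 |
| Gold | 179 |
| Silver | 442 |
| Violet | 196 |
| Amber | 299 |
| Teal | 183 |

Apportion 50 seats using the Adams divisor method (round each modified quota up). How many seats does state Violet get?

Standard divisor 2189/50 ≈ 43.78; standard quotas: Red 4.157, Blue 4.957, Green 11.215, Gold 4.089, Silver 10.096, Violet 4.477, Amber 6.830, Teal 4.180.
Rounding up gives 5, 5, 12, 5, 11, 5, 7, 5 = 55 seats, so the divisor must be adjusted.
With modified divisor 47: modified quotas Red 3.872, Blue 4.617, Green 10.447, Gold 3.809, Silver 9.404, Violet 4.170, Amber 6.362, Teal 3.894.
Rounding up: Red 4, Blue 5, Green 11, Gold 4, Silver 10, Violet 5, Amber 7, Teal 4 (total 50).
Violet receives 5.

5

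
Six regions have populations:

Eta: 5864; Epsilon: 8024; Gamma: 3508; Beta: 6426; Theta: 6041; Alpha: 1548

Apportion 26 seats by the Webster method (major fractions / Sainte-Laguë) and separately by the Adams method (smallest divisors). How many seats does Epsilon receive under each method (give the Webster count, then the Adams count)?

7 and 6

Webster: Eta 5, Epsilon 7, Gamma 3, Beta 5, Theta 5, Alpha 1.
Adams: Eta 5, Epsilon 6, Gamma 3, Beta 5, Theta 5, Alpha 2.
Epsilon gets 7 under Webster and 6 under Adams.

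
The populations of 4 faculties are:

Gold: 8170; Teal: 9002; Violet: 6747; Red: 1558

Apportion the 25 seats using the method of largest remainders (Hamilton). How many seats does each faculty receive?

Total 25477; standard divisor 25477/25 ≈ 1019.08.
Standard quotas: Gold 8.0170, Teal 8.8335, Violet 6.6207, Red 1.5288.
Lower quotas: Gold 8, Teal 8, Violet 6, Red 1 (sum 23, leaving 2 seats).
Remainders in descending order: Teal 0.8335, Violet 0.6207, Red 0.5288, Gold 0.0170.
Largest remainders: Teal, Violet receive the extra seats.

Gold: 8, Teal: 9, Violet: 7, Red: 1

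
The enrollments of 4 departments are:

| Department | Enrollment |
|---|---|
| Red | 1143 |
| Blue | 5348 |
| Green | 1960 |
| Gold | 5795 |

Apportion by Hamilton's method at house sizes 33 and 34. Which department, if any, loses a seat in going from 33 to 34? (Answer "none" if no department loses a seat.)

At 33 seats: Red 3, Blue 12, Green 5, Gold 13.
At 34 seats: Red 3, Blue 13, Green 4, Gold 14.
Green drops from 5 to 4.

Green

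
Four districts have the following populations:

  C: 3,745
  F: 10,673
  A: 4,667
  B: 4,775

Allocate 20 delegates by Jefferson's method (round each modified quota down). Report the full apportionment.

C: 3, F: 9, A: 4, B: 4

Standard divisor 23860/20 ≈ 1193; standard quotas: C 3.139, F 8.946, A 3.912, B 4.003.
Rounding down gives 3, 8, 3, 4 = 18 seats, so the divisor must be adjusted.
With modified divisor 1100: modified quotas C 3.405, F 9.703, A 4.243, B 4.341.
Rounding down: C 3, F 9, A 4, B 4 (total 20).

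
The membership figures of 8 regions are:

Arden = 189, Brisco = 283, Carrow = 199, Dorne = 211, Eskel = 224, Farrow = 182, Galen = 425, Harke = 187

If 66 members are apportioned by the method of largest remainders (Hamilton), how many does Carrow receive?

The standard divisor is 1900/66 ≈ 28.788.
Standard quotas: Arden 6.565, Brisco 9.831, Carrow 6.913, Dorne 7.329, Eskel 7.781, Farrow 6.322, Galen 14.763, Harke 6.496.
Lower quotas: Arden 6, Brisco 9, Carrow 6, Dorne 7, Eskel 7, Farrow 6, Galen 14, Harke 6 (sum 61, leaving 5 seats).
Remainders in descending order: Carrow 0.913, Brisco 0.831, Eskel 0.781, Galen 0.763, Arden 0.565, Harke 0.496, Dorne 0.329, Farrow 0.322.
Largest remainders: Carrow, Brisco, Eskel, Galen, Arden receive the extra seats.
Carrow receives 7.

7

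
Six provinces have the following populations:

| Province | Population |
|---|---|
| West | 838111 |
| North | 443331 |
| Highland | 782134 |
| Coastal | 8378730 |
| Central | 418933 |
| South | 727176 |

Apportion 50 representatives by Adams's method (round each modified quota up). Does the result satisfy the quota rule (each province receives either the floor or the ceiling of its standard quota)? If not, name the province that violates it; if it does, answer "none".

Standard quotas: West 3.616, North 1.913, Highland 3.375, Coastal 36.151, Central 1.808, South 3.138.
Adams allocation: West 4, North 2, Highland 4, Coastal 35, Central 2, South 3.
Coastal has quota 36.151 (lower 36, upper 37) but receives 35 — outside the quota interval.

Coastal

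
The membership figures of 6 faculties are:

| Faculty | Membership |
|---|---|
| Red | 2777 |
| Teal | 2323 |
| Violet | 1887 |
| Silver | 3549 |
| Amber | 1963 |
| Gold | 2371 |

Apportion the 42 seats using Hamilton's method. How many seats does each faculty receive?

Standard divisor: 14870 ÷ 42 ≈ 354.048.
Standard quotas: Red 7.844, Teal 6.561, Violet 5.330, Silver 10.024, Amber 5.544, Gold 6.697.
Lower quotas: Red 7, Teal 6, Violet 5, Silver 10, Amber 5, Gold 6 (sum 39, leaving 3 seats).
Remainders in descending order: Red 0.844, Gold 0.697, Teal 0.561, Amber 0.544, Violet 0.330, Silver 0.024.
The surplus seats go to Red, Gold, Teal.

Red 8; Teal 7; Violet 5; Silver 10; Amber 5; Gold 7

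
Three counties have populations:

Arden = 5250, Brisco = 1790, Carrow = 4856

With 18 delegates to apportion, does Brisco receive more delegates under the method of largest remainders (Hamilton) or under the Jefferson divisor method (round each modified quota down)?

Hamilton: Arden 8, Brisco 3, Carrow 7.
Jefferson: Arden 8, Brisco 2, Carrow 8.
Brisco gets 3 under Hamilton and 2 under Jefferson.

Hamilton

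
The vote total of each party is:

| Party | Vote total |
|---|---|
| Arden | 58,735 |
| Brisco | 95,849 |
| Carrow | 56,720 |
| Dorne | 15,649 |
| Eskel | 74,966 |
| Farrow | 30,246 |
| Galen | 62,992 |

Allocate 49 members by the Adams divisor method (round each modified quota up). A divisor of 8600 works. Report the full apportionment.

Arden 7; Brisco 12; Carrow 7; Dorne 2; Eskel 9; Farrow 4; Galen 8

With modified divisor 8600: modified quotas Arden 6.830, Brisco 11.145, Carrow 6.595, Dorne 1.820, Eskel 8.717, Farrow 3.517, Galen 7.325.
Rounding up: Arden 7, Brisco 12, Carrow 7, Dorne 2, Eskel 9, Farrow 4, Galen 8 (total 49).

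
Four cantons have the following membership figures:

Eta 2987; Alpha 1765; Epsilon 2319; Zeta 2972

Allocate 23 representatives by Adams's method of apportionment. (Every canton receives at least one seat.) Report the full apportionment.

Eta 7, Alpha 4, Epsilon 5, Zeta 7

Standard divisor 10043/23 ≈ 436.652; standard quotas: Eta 6.841, Alpha 4.042, Epsilon 5.311, Zeta 6.806.
Rounding up gives 7, 5, 6, 7 = 25 seats, so the divisor must be adjusted.
With modified divisor 480: modified quotas Eta 6.223, Alpha 3.677, Epsilon 4.831, Zeta 6.192.
Rounding up: Eta 7, Alpha 4, Epsilon 5, Zeta 7 (total 23).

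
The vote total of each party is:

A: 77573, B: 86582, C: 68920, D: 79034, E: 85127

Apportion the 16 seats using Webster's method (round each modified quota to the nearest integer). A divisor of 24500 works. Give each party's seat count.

With modified divisor 24500: modified quotas A 3.166, B 3.534, C 2.813, D 3.226, E 3.475.
Rounding to the nearest integer: A 3, B 4, C 3, D 3, E 3 (total 16).

A 3, B 4, C 3, D 3, E 3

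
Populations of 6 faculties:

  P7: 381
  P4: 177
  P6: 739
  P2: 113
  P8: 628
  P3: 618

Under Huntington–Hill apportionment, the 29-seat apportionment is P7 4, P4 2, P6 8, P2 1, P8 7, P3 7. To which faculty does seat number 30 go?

Priority for the next seat is population ÷ (√(s·(s+1))).
Priorities: P7 85.194, P4 72.260, P6 87.092, P2 79.903, P8 83.920, P3 82.584.
Highest priority: P6.

P6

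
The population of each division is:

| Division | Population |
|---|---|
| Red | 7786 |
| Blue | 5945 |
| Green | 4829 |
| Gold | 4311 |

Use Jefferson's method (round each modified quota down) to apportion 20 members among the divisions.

Red: 7; Blue: 5; Green: 4; Gold: 4

Standard divisor 22871/20 ≈ 1143.55; standard quotas: Red 6.809, Blue 5.199, Green 4.223, Gold 3.770.
Rounding down gives 6, 5, 4, 3 = 18 seats, so the divisor must be adjusted.
With modified divisor 1000: modified quotas Red 7.786, Blue 5.945, Green 4.829, Gold 4.311.
Rounding down: Red 7, Blue 5, Green 4, Gold 4 (total 20).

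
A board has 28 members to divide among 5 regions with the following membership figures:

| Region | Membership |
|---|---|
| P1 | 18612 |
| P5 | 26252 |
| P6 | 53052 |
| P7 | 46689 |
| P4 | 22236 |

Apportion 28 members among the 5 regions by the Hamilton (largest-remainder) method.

P1 3, P5 4, P6 9, P7 8, P4 4

Total 166841; standard divisor 166841/28 ≈ 5958.607.
Standard quotas: P1 3.1235, P5 4.4057, P6 8.9034, P7 7.8356, P4 3.7317.
Lower quotas: P1 3, P5 4, P6 8, P7 7, P4 3 (sum 25, leaving 3 seats).
Remainders in descending order: P6 0.9034, P7 0.8356, P4 0.7317, P5 0.4057, P1 0.1235.
The surplus seats go to P6, P7, P4.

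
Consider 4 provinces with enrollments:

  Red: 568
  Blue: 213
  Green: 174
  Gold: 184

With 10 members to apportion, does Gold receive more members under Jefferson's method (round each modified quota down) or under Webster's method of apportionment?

Jefferson: Red 6, Blue 2, Green 1, Gold 1.
Webster: Red 5, Blue 2, Green 1, Gold 2.
Gold gets 1 under Jefferson and 2 under Webster.

Webster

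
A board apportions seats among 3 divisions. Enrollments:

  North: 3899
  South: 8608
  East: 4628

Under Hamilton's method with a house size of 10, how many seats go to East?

3

Total 17135; standard divisor 17135/10 ≈ 1713.5.
Standard quotas: North 2.2755, South 5.0236, East 2.7009.
Lower quotas: North 2, South 5, East 2 (sum 9, leaving 1 seat).
Remainders in descending order: East 0.7009, North 0.2755, South 0.0236.
The surplus seat goes to East.
East receives 3.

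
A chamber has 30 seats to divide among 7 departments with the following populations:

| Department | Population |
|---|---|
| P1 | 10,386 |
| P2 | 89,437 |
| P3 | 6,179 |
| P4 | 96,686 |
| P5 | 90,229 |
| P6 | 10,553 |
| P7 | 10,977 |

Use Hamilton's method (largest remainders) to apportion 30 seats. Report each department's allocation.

Total 314447; standard divisor 314447/30 ≈ 10481.567.
Standard quotas: P1 0.9909, P2 8.5328, P3 0.5895, P4 9.2244, P5 8.6084, P6 1.0068, P7 1.0473.
Lower quotas: P1 0, P2 8, P3 0, P4 9, P5 8, P6 1, P7 1 (sum 27, leaving 3 seats).
Remainders in descending order: P1 0.9909, P5 0.6084, P3 0.5895, P2 0.5328, P4 0.2244, P7 0.0473, P6 0.0068.
The surplus seats go to P1, P5, P3.

P1: 1, P2: 8, P3: 1, P4: 9, P5: 9, P6: 1, P7: 1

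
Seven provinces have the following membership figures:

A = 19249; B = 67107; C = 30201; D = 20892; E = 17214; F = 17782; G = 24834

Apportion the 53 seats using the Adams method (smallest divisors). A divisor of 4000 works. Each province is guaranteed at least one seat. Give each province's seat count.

With modified divisor 4000: modified quotas A 4.812, B 16.777, C 7.550, D 5.223, E 4.303, F 4.446, G 6.208.
Rounding up: A 5, B 17, C 8, D 6, E 5, F 5, G 7 (total 53).

A: 5, B: 17, C: 8, D: 6, E: 5, F: 5, G: 7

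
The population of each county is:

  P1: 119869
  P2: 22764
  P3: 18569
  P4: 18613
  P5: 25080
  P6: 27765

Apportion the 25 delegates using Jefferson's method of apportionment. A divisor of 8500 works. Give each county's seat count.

With modified divisor 8500: modified quotas P1 14.102, P2 2.678, P3 2.185, P4 2.190, P5 2.951, P6 3.266.
Rounding down: P1 14, P2 2, P3 2, P4 2, P5 2, P6 3 (total 25).

P1 14; P2 2; P3 2; P4 2; P5 2; P6 3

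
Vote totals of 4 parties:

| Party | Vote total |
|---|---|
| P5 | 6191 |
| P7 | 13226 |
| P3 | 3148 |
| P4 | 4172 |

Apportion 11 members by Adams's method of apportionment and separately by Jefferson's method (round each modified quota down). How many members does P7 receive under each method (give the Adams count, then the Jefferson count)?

5 and 6

Adams: P5 2, P7 5, P3 2, P4 2.
Jefferson: P5 2, P7 6, P3 1, P4 2.
P7 gets 5 under Adams and 6 under Jefferson.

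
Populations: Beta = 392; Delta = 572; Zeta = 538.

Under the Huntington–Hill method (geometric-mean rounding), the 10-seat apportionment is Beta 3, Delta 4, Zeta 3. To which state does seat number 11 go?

Priority for the next seat is population ÷ (√(s·(s+1))).
Priorities: Beta 113.161, Delta 127.903, Zeta 155.307.
Highest priority: Zeta.

Zeta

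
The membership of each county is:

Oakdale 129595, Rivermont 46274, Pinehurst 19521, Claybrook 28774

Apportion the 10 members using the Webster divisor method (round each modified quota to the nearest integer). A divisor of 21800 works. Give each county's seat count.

Oakdale 6; Rivermont 2; Pinehurst 1; Claybrook 1

With modified divisor 21800: modified quotas Oakdale 5.945, Rivermont 2.123, Pinehurst 0.895, Claybrook 1.320.
Rounding to the nearest integer: Oakdale 6, Rivermont 2, Pinehurst 1, Claybrook 1 (total 10).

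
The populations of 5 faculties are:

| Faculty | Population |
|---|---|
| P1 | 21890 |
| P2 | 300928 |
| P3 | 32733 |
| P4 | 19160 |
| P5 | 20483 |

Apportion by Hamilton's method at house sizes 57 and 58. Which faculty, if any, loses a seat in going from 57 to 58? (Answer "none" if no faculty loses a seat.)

none

At 57 seats: P1 3, P2 43, P3 5, P4 3, P5 3.
At 58 seats: P1 3, P2 44, P3 5, P4 3, P5 3.
No faculty's allocation decreased.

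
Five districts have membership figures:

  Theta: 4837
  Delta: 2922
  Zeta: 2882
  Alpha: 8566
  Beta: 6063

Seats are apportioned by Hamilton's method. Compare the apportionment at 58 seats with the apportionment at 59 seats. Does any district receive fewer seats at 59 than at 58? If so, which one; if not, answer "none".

none

At 58 seats: Theta 11, Delta 7, Zeta 6, Alpha 20, Beta 14.
At 59 seats: Theta 11, Delta 7, Zeta 7, Alpha 20, Beta 14.
No district's allocation decreased.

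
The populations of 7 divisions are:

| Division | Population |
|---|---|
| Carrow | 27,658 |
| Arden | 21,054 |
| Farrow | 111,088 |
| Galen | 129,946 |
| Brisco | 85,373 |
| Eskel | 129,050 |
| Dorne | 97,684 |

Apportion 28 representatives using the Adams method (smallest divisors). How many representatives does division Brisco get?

Standard divisor 601853/28 ≈ 21494.75; standard quotas: Carrow 1.287, Arden 0.979, Farrow 5.168, Galen 6.045, Brisco 3.972, Eskel 6.004, Dorne 4.545.
Rounding up gives 2, 1, 6, 7, 4, 7, 5 = 32 seats, so the divisor must be adjusted.
With modified divisor 25100: modified quotas Carrow 1.102, Arden 0.839, Farrow 4.426, Galen 5.177, Brisco 3.401, Eskel 5.141, Dorne 3.892.
Rounding up: Carrow 2, Arden 1, Farrow 5, Galen 6, Brisco 4, Eskel 6, Dorne 4 (total 28).
Brisco receives 4.

4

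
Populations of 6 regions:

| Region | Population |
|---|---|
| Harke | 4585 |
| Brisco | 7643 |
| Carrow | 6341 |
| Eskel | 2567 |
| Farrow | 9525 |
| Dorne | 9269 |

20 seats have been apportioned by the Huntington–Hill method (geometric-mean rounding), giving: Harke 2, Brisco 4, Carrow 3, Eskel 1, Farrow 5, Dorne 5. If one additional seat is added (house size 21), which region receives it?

Priority for the next seat is population ÷ (√(s·(s+1))).
Priorities: Harke 1871.818, Brisco 1709.027, Carrow 1830.489, Eskel 1815.143, Farrow 1739.019, Dorne 1692.280.
Highest priority: Harke.

Harke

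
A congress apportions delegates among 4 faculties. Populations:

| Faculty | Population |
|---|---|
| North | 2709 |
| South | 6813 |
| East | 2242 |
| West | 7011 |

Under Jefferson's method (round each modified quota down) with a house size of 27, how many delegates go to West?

Standard divisor 18775/27 ≈ 695.37; standard quotas: North 3.896, South 9.798, East 3.224, West 10.082.
Rounding down gives 3, 9, 3, 10 = 25 seats, so the divisor must be adjusted.
With modified divisor 660: modified quotas North 4.105, South 10.323, East 3.397, West 10.623.
Rounding down: North 4, South 10, East 3, West 10 (total 27).
West receives 10.

10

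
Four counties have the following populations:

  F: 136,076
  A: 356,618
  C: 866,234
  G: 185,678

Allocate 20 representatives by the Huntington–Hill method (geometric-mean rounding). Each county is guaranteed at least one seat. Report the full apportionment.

With divisor 77772: modified quotas F 1.750, A 4.585, C 11.138, G 2.387.
Geometric-mean thresholds: F √(1·2)=1.414, A √(4·5)=4.472, C √(11·12)=11.489, G √(2·3)=2.449.
Each quota rounded against its threshold gives F 2, A 5, C 11, G 2 (total 20).

F 2, A 5, C 11, G 2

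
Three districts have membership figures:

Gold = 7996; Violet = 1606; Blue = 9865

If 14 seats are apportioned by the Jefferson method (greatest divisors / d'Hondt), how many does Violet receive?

1

Standard divisor 19467/14 ≈ 1390.5; standard quotas: Gold 5.750, Violet 1.155, Blue 7.095.
Rounding down gives 5, 1, 7 = 13 seats, so the divisor must be adjusted.
With modified divisor 1300: modified quotas Gold 6.151, Violet 1.235, Blue 7.588.
Rounding down: Gold 6, Violet 1, Blue 7 (total 14).
Violet receives 1.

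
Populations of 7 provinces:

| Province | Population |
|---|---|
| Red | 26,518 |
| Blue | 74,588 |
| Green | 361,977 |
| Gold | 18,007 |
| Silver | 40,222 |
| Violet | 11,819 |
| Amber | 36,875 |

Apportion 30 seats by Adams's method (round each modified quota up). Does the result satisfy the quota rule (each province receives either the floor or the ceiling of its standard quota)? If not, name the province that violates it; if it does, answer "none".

Green

Standard quotas: Red 1.396, Blue 3.926, Green 19.051, Gold 0.948, Silver 2.117, Violet 0.622, Amber 1.941.
Adams allocation: Red 2, Blue 4, Green 18, Gold 1, Silver 2, Violet 1, Amber 2.
Green has quota 19.051 (lower 19, upper 20) but receives 18 — outside the quota interval.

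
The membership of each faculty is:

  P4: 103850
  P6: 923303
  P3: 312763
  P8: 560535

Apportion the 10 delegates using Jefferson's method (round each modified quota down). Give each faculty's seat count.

P4 0, P6 5, P3 2, P8 3

Standard divisor 1900451/10 ≈ 190045.1; standard quotas: P4 0.546, P6 4.858, P3 1.646, P8 2.949.
Rounding down gives 0, 4, 1, 2 = 7 seats, so the divisor must be adjusted.
With modified divisor 154633: modified quotas P4 0.672, P6 5.971, P3 2.023, P8 3.625.
Rounding down: P4 0, P6 5, P3 2, P8 3 (total 10).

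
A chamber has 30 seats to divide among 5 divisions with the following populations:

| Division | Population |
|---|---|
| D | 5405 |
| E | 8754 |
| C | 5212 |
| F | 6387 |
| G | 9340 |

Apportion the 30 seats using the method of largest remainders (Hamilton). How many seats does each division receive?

D: 5; E: 8; C: 4; F: 5; G: 8

The standard divisor is 35098/30 ≈ 1169.933.
Standard quotas: D 4.6199, E 7.4825, C 4.4550, F 5.4593, G 7.9834.
Lower quotas: D 4, E 7, C 4, F 5, G 7 (sum 27, leaving 3 seats).
Remainders in descending order: G 0.9834, D 0.6199, E 0.4825, F 0.4593, C 0.4550.
Largest remainders: G, D, E receive the extra seats.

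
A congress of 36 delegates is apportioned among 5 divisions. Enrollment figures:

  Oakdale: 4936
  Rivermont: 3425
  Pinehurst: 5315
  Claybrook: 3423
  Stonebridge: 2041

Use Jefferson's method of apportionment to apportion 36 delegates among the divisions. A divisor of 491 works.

With modified divisor 491: modified quotas Oakdale 10.053, Rivermont 6.976, Pinehurst 10.825, Claybrook 6.971, Stonebridge 4.157.
Rounding down: Oakdale 10, Rivermont 6, Pinehurst 10, Claybrook 6, Stonebridge 4 (total 36).

Oakdale 10, Rivermont 6, Pinehurst 10, Claybrook 6, Stonebridge 4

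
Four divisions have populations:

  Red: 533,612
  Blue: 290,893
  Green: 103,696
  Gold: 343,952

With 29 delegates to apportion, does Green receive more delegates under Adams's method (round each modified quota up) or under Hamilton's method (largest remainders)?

Adams: Red 12, Blue 6, Green 3, Gold 8.
Hamilton: Red 12, Blue 7, Green 2, Gold 8.
Green gets 3 under Adams and 2 under Hamilton.

Adams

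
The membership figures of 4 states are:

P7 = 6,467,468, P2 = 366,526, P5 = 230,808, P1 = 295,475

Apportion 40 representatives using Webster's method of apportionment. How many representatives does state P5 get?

1

Standard divisor 7360277/40 ≈ 184006.925; standard quotas: P7 35.148, P2 1.992, P5 1.254, P1 1.606.
Rounding to the nearest integer gives P7 35, P2 2, P5 1, P1 2 — total 40, matching the house size, so no adjustment is needed.
P5 receives 1.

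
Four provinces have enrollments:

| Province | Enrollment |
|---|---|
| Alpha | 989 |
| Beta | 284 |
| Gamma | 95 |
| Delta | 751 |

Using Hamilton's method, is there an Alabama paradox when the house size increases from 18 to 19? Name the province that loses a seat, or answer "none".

Beta

At 18 seats: Alpha 8, Beta 3, Gamma 1, Delta 6.
At 19 seats: Alpha 9, Beta 2, Gamma 1, Delta 7.
Beta drops from 3 to 2.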